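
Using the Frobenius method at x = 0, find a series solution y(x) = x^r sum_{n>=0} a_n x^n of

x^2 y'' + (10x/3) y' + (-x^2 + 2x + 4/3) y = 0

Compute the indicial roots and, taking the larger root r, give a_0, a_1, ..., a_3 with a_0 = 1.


Write in Frobenius form y'' + (p(x)/x) y' + (q(x)/x^2) y = 0:
  p(x) = 10/3,  q(x) = -x^2 + 2x + 4/3.
Indicial equation: r(r-1) + (10/3) r + (4/3) = 0 -> roots r_1 = -1, r_2 = -4/3.
Take r = r_1 = -1. Let y(x) = x^r sum_{n>=0} a_n x^n with a_0 = 1.
Substitute y = x^r sum a_n x^n and match x^{r+n}. The recurrence is
  D(n) a_n + 2 a_{n-1} - 1 a_{n-2} = 0,  where D(n) = (r+n)(r+n-1) + (10/3)(r+n) + (4/3).
  a_n = [-2 a_{n-1} + 1 a_{n-2}] / D(n).
Since the indicial polynomial factors as (r - r_1)(r - r_2), D(n) = (r_1 + n - r_1)(r_1 + n - r_2) = n(n + 1/3).
Evaluating step by step (a_0 = 1):
  n = 1: D(1) = 1(1 + 1/3) = 4/3; numerator = -2(1) = -2; a_1 = (-2)/(4/3) = -3/2
  n = 2: D(2) = 2(2 + 1/3) = 14/3; numerator = -2(-3/2) + 1(1) = 4; a_2 = (4)/(14/3) = 6/7
  n = 3: D(3) = 3(3 + 1/3) = 10; numerator = -2(6/7) + 1(-3/2) = -45/14; a_3 = (-45/14)/(10) = -9/28

r = -1; a_0 = 1; a_1 = -3/2; a_2 = 6/7; a_3 = -9/28


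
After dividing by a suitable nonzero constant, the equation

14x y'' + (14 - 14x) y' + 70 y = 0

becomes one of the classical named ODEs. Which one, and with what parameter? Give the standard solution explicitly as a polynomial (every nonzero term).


All three coefficients share the factor 14; dividing through by 14 gives  x y'' + (1 - x) y' + 5 y = 0.
This matches the Laguerre equation x y'' + (1 - x) y' + n y = 0 with n = 5; the polynomial solution is L_5(x).
With y = sum_k a_k x^k, matching x^k gives (k+1)k a_{k+1} + (k+1) a_{k+1} - k a_k + n a_k = 0, i.e. (k+1)^2 a_{k+1} = (k - n) a_k = (k - 5) a_k. The right side vanishes at k = 5, so the series terminates at degree 5.
Standard normalization L_n(0) = 1 gives a_0 = 1. Work upward with a_{k+1} = (k - 5) a_k / (k+1)^2:
  a_1 = (0 - 5)(1) / 1^2 = -5/1 = -5
  a_2 = (1 - 5)(-5) / 2^2 = 20/4 = 5
  a_3 = (2 - 5)(5) / 3^2 = -15/9 = -5/3
  a_4 = (3 - 5)(-5/3) / 4^2 = (10/3)/16 = 5/24
  a_5 = (4 - 5)(5/24) / 5^2 = (-5/24)/25 = -1/120
Hence L_5(x) = -x^5/120 + 5 x^4/24 - 5 x^3/3 + 5 x^2 - 5 x + 1.

L_5(x); series = -x^5/120 + 5 x^4/24 - 5 x^3/3 + 5 x^2 - 5 x + 1


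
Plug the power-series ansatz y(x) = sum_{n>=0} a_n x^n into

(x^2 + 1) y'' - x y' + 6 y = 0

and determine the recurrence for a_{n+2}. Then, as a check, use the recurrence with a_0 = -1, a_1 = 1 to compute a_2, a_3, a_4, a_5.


Substitute y = sum_n a_n x^n.
(1 + 1 x^2) y'' contributes (n+2)(n+1) a_{n+2} + n(n-1) a_n at x^n.
-x y'(x) contributes -n a_n at x^n.
6 y(x) contributes 6 a_n at x^n.
Matching x^n: (n+2)(n+1) a_{n+2} + (n(n-1) - n + 6) a_n = 0.
Thus a_{n+2} = (-n(n-1) + n - 6) / ((n+1)(n+2)) * a_n.

Check with a_0 = -1, a_1 = 1 (apply the recurrence for n = 0, 1, 2, 3): a_0 = -1, a_1 = 1, a_2 = 3, a_3 = -5/6, a_4 = -3/2, a_5 = 3/8.

a_(n+2) = (-n(n-1) + n - 6) / ((n+1)(n+2)) * a_n; check: a_0 = -1, a_1 = 1, a_2 = 3, a_3 = -5/6, a_4 = -3/2, a_5 = 3/8


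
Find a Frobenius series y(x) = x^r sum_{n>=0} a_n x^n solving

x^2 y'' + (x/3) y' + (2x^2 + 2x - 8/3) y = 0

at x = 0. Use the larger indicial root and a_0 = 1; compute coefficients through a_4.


Write in Frobenius form y'' + (p(x)/x) y' + (q(x)/x^2) y = 0:
  p(x) = 1/3,  q(x) = 2x^2 + 2x - 8/3.
Indicial equation: r(r-1) + (1/3) r + (-8/3) = 0 -> roots r_1 = 2, r_2 = -4/3.
Take r = r_1 = 2. Let y(x) = x^r sum_{n>=0} a_n x^n with a_0 = 1.
Substitute y = x^r sum a_n x^n and match x^{r+n}. The recurrence is
  D(n) a_n + 2 a_{n-1} + 2 a_{n-2} = 0,  where D(n) = (r+n)(r+n-1) + (1/3)(r+n) + (-8/3).
  a_n = [-2 a_{n-1} - 2 a_{n-2}] / D(n).
Since the indicial polynomial factors as (r - r_1)(r - r_2), D(n) = (r_1 + n - r_1)(r_1 + n - r_2) = n(n + 10/3).
Evaluating step by step (a_0 = 1):
  n = 1: D(1) = 1(1 + 10/3) = 13/3; numerator = -2(1) = -2; a_1 = (-2)/(13/3) = -6/13
  n = 2: D(2) = 2(2 + 10/3) = 32/3; numerator = -2(-6/13) - 2(1) = -14/13; a_2 = (-14/13)/(32/3) = -21/208
  n = 3: D(3) = 3(3 + 10/3) = 19; numerator = -2(-21/208) - 2(-6/13) = 9/8; a_3 = (9/8)/(19) = 9/152
  n = 4: D(4) = 4(4 + 10/3) = 88/3; numerator = -2(9/152) - 2(-21/208) = 165/1976; a_4 = (165/1976)/(88/3) = 45/15808

r = 2; a_0 = 1; a_1 = -6/13; a_2 = -21/208; a_3 = 9/152; a_4 = 45/15808


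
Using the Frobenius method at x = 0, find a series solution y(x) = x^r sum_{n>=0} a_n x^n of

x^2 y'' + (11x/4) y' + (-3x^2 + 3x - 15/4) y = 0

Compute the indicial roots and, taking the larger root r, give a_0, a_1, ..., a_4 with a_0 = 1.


Write in Frobenius form y'' + (p(x)/x) y' + (q(x)/x^2) y = 0:
  p(x) = 11/4,  q(x) = -3x^2 + 3x - 15/4.
Indicial equation: r(r-1) + (11/4) r + (-15/4) = 0 -> roots r_1 = 5/4, r_2 = -3.
Take r = r_1 = 5/4. Let y(x) = x^r sum_{n>=0} a_n x^n with a_0 = 1.
Substitute y = x^r sum a_n x^n and match x^{r+n}. The recurrence is
  D(n) a_n + 3 a_{n-1} - 3 a_{n-2} = 0,  where D(n) = (r+n)(r+n-1) + (11/4)(r+n) + (-15/4).
  a_n = [-3 a_{n-1} + 3 a_{n-2}] / D(n).
Since the indicial polynomial factors as (r - r_1)(r - r_2), D(n) = (r_1 + n - r_1)(r_1 + n - r_2) = n(n + 17/4).
Evaluating step by step (a_0 = 1):
  n = 1: D(1) = 1(1 + 17/4) = 21/4; numerator = -3(1) = -3; a_1 = (-3)/(21/4) = -4/7
  n = 2: D(2) = 2(2 + 17/4) = 25/2; numerator = -3(-4/7) + 3(1) = 33/7; a_2 = (33/7)/(25/2) = 66/175
  n = 3: D(3) = 3(3 + 17/4) = 87/4; numerator = -3(66/175) + 3(-4/7) = -498/175; a_3 = (-498/175)/(87/4) = -664/5075
  n = 4: D(4) = 4(4 + 17/4) = 33; numerator = -3(-664/5075) + 3(66/175) = 7734/5075; a_4 = (7734/5075)/(33) = 2578/55825

r = 5/4; a_0 = 1; a_1 = -4/7; a_2 = 66/175; a_3 = -664/5075; a_4 = 2578/55825


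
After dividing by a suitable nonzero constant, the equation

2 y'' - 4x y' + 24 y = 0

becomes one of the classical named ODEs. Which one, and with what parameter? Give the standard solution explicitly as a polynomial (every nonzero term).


All three coefficients share the factor 2; dividing through by 2 gives  y'' - 2x y' + 12 y = 0.
This matches the Hermite equation y'' - 2x y' + 2n y = 0 with 2n = 12, so n = 6; the polynomial solution is H_6(x).
With y = sum_k a_k x^k, matching x^k gives (k+2)(k+1) a_{k+2} = 2(k - n) a_k = 2(k - 6) a_k. The right side vanishes at k = 6, so the series with the parity of 6 terminates at degree 6.
Standard normalization: leading coefficient of H_n is 2^n, so a_6 = 2^6 = 64. Work downward with a_k = (k+1)(k+2) a_{k+2} / (2(k - n)):
  a_4 = (5)(6)(64) / (2(4 - 6)) = 1920/(-4) = -480
  a_2 = (3)(4)(-480) / (2(2 - 6)) = -5760/(-8) = 720
  a_0 = (1)(2)(720) / (2(0 - 6)) = 1440/(-12) = -120
Hence H_6(x) = 64 x^6 - 480 x^4 + 720 x^2 - 120.

H_6(x); series = 64 x^6 - 480 x^4 + 720 x^2 - 120


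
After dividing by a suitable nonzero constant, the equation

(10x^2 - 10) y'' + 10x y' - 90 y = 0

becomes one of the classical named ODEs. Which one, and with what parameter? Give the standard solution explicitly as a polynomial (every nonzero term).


All three coefficients share the factor -10; dividing through by -10 gives  (1 - x^2) y'' - x y' + 9 y = 0.
This matches the Chebyshev equation (1 - x^2) y'' - x y' + n^2 y = 0 (note the -x y' term, not -2x y') with n^2 = 9, so n = 3; the polynomial solution is T_3(x).
With y = sum_k a_k x^k, matching x^k gives (k+2)(k+1) a_{k+2} = (k^2 - n^2) a_k = (k - 3)(k + 3) a_k. The right side vanishes at k = 3, so the series with the parity of 3 terminates at degree 3.
Standard normalization: leading coefficient of T_n is 2^(n-1), so a_3 = 2^2 = 4. Work downward with a_k = (k+1)(k+2) a_{k+2} / ((k - 3)(k + 3)):
  a_1 = (2)(3)(4) / ((1 - 3)(1 + 3)) = 24/(-8) = -3
Hence T_3(x) = 4 x^3 - 3 x.

T_3(x); series = 4 x^3 - 3 x


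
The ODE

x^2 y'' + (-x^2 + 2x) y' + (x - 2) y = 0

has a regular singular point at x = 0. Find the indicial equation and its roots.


Divide by x^2 to reach normal form y'' + P_1(x) y' + P_2(x) y = 0 with P_1(x) = -1 + 2/x and P_2(x) = 1/x - 2/x^2.
x = 0 is a singular point because the y'-coefficient -1 + 2/x has a pole at x = 0 and the y-coefficient 1/x - 2/x^2 has a pole at x = 0.
It is a regular singular point because x P_1(x) = p(x) = 2 - x and x^2 P_2(x) = q(x) = x - 2 are polynomials, hence analytic at x = 0.
p(0) = 2,  q(0) = -2.
Indicial equation: r(r-1) + p(0) r + q(0) = 0, i.e. r^2 + (p(0) - 1) r + q(0) = 0, i.e. r^2 + 1 r - 2 = 0.
Discriminant: (1)^2 - 4(-2) = 9, so r = (-1 ± 3)/2.
Solving: r_1 = 1, r_2 = -2.

indicial: r^2 + 1 r - 2 = 0; roots r_1 = 1, r_2 = -2


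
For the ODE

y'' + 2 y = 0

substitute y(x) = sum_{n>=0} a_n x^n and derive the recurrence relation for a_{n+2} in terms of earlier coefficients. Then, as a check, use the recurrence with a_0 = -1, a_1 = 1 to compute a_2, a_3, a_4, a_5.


Substitute y = sum_n a_n x^n into y'' + (const) y = 0.
y''(x) = sum_{n>=0} (n+2)(n+1) a_{n+2} x^n.
The ODE becomes sum_n [(n+2)(n+1) a_{n+2} + 2 a_n] x^n = 0.
Setting each coefficient to zero gives the recurrence:
  (n+2)(n+1) a_{n+2} + 2 a_n = 0,
  a_{n+2} = -2 / ((n+1)(n+2)) a_n.

Check with a_0 = -1, a_1 = 1 (apply the recurrence for n = 0, 1, 2, 3): a_0 = -1, a_1 = 1, a_2 = 1, a_3 = -1/3, a_4 = -1/6, a_5 = 1/30.

a_{n+2} = -2/((n+1)(n+2)) * a_n; check: a_0 = -1, a_1 = 1, a_2 = 1, a_3 = -1/3, a_4 = -1/6, a_5 = 1/30


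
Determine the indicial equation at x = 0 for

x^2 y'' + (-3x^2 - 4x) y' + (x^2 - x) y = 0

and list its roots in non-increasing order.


Divide by x^2 to reach normal form y'' + P_1(x) y' + P_2(x) y = 0 with P_1(x) = -3 - 4/x and P_2(x) = 1 - 1/x.
x = 0 is a singular point because the y'-coefficient -3 - 4/x has a pole at x = 0 and the y-coefficient 1 - 1/x has a pole at x = 0.
It is a regular singular point because x P_1(x) = p(x) = -3x - 4 and x^2 P_2(x) = q(x) = x^2 - x are polynomials, hence analytic at x = 0.
p(0) = -4,  q(0) = 0.
Indicial equation: r(r-1) + p(0) r + q(0) = 0, i.e. r^2 + (p(0) - 1) r + q(0) = 0, i.e. r^2 - 5 r = 0.
Discriminant: (-5)^2 - 4(0) = 25, so r = (5 ± 5)/2.
Solving: r_1 = 5, r_2 = 0.

indicial: r^2 - 5 r = 0; roots r_1 = 5, r_2 = 0


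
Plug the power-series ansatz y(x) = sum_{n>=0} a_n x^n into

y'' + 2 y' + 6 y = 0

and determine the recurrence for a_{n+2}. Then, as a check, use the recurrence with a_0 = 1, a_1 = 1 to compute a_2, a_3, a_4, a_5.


Substitute y = sum_n a_n x^n.
y''(x) has coefficient (n+2)(n+1) a_{n+2} at x^n;
2 y'(x) has coefficient 2 (n+1) a_{n+1} at x^n;
6 y(x) has coefficient 6 a_n at x^n.
Matching x^n: (n+2)(n+1) a_{n+2} + 2 (n+1) a_{n+1} + 6 a_n = 0.
Thus a_{n+2} = [-2 (n+1) a_{n+1} - 6 a_n] / ((n+1)(n+2)).

Check with a_0 = 1, a_1 = 1 (apply the recurrence for n = 0, 1, 2, 3): a_0 = 1, a_1 = 1, a_2 = -4, a_3 = 5/3, a_4 = 7/6, a_5 = -29/30.

a_(n+2) = [-2 (n+1) a_(n+1) - 6 a_n] / ((n+1)(n+2)); check: a_0 = 1, a_1 = 1, a_2 = -4, a_3 = 5/3, a_4 = 7/6, a_5 = -29/30


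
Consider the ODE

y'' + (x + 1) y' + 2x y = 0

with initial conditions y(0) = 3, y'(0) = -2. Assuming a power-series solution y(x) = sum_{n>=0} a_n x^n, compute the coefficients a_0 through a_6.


Ansatz: y(x) = sum_{n>=0} a_n x^n, so y'(x) = sum_{n>=1} n a_n x^(n-1) and y''(x) = sum_{n>=2} n(n-1) a_n x^(n-2).
Substitute into P(x) y'' + Q(x) y' + R(x) y = 0 with P(x) = 1, Q(x) = x + 1, R(x) = 2x, and match powers of x.
Initial conditions: a_0 = 3, a_1 = -2.
Setting the coefficient of each power of x to zero and solving order by order (substituting the coefficients already found):
  x^0: 2 a_2 + a_1 = 0  ->  2 a_2 = -a_1 = 2  ->  a_2 = 1
  x^1: 6 a_3 + 2 a_2 + a_1 + 2 a_0 = 0  ->  6 a_3 = -2 a_2 - a_1 - 2 a_0 = -6  ->  a_3 = -1
  x^2: 12 a_4 + 3 a_3 + 2 a_2 + 2 a_1 = 0  ->  12 a_4 = -3 a_3 - 2 a_2 - 2 a_1 = 5  ->  a_4 = 5/12
  x^3: 20 a_5 + 4 a_4 + 3 a_3 + 2 a_2 = 0  ->  20 a_5 = -4 a_4 - 3 a_3 - 2 a_2 = -2/3  ->  a_5 = -1/30
  x^4: 30 a_6 + 5 a_5 + 4 a_4 + 2 a_3 = 0  ->  30 a_6 = -5 a_5 - 4 a_4 - 2 a_3 = 1/2  ->  a_6 = 1/60
Truncated series: y(x) = 3 - 2 x + x^2 - x^3 + (5/12) x^4 - (1/30) x^5 + (1/60) x^6 + O(x^7).

a_0 = 3; a_1 = -2; a_2 = 1; a_3 = -1; a_4 = 5/12; a_5 = -1/30; a_6 = 1/60


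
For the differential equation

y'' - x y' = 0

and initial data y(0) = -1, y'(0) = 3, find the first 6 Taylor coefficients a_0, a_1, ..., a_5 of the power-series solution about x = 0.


Ansatz: y(x) = sum_{n>=0} a_n x^n, so y'(x) = sum_{n>=1} n a_n x^(n-1) and y''(x) = sum_{n>=2} n(n-1) a_n x^(n-2).
Substitute into P(x) y'' + Q(x) y' + R(x) y = 0 with P(x) = 1, Q(x) = -x, R(x) = 0, and match powers of x.
Initial conditions: a_0 = -1, a_1 = 3.
Setting the coefficient of each power of x to zero and solving order by order (substituting the coefficients already found):
  x^0: 2 a_2 = 0  ->  a_2 = 0
  x^1: 6 a_3 - a_1 = 0  ->  6 a_3 = a_1 = 3  ->  a_3 = 1/2
  x^2: 12 a_4 - 2 a_2 = 0  ->  12 a_4 = 2 a_2 = 0  ->  a_4 = 0
  x^3: 20 a_5 - 3 a_3 = 0  ->  20 a_5 = 3 a_3 = 3/2  ->  a_5 = 3/40
Truncated series: y(x) = -1 + 3 x + (1/2) x^3 + (3/40) x^5 + O(x^6).

a_0 = -1; a_1 = 3; a_2 = 0; a_3 = 1/2; a_4 = 0; a_5 = 3/40


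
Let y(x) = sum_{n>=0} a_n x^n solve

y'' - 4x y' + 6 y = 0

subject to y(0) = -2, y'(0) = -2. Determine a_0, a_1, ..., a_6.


Ansatz: y(x) = sum_{n>=0} a_n x^n, so y'(x) = sum_{n>=1} n a_n x^(n-1) and y''(x) = sum_{n>=2} n(n-1) a_n x^(n-2).
Substitute into P(x) y'' + Q(x) y' + R(x) y = 0 with P(x) = 1, Q(x) = -4x, R(x) = 6, and match powers of x.
Initial conditions: a_0 = -2, a_1 = -2.
Setting the coefficient of each power of x to zero and solving order by order (substituting the coefficients already found):
  x^0: 2 a_2 + 6 a_0 = 0  ->  2 a_2 = -6 a_0 = 12  ->  a_2 = 6
  x^1: 6 a_3 + 2 a_1 = 0  ->  6 a_3 = -2 a_1 = 4  ->  a_3 = 2/3
  x^2: 12 a_4 - 2 a_2 = 0  ->  12 a_4 = 2 a_2 = 12  ->  a_4 = 1
  x^3: 20 a_5 - 6 a_3 = 0  ->  20 a_5 = 6 a_3 = 4  ->  a_5 = 1/5
  x^4: 30 a_6 - 10 a_4 = 0  ->  30 a_6 = 10 a_4 = 10  ->  a_6 = 1/3
Truncated series: y(x) = -2 - 2 x + 6 x^2 + (2/3) x^3 + x^4 + (1/5) x^5 + (1/3) x^6 + O(x^7).

a_0 = -2; a_1 = -2; a_2 = 6; a_3 = 2/3; a_4 = 1; a_5 = 1/5; a_6 = 1/3


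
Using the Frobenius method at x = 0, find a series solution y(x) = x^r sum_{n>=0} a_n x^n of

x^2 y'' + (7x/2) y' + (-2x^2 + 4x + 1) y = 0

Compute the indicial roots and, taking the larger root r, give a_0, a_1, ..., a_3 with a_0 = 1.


Write in Frobenius form y'' + (p(x)/x) y' + (q(x)/x^2) y = 0:
  p(x) = 7/2,  q(x) = -2x^2 + 4x + 1.
Indicial equation: r(r-1) + (7/2) r + (1) = 0 -> roots r_1 = -1/2, r_2 = -2.
Take r = r_1 = -1/2. Let y(x) = x^r sum_{n>=0} a_n x^n with a_0 = 1.
Substitute y = x^r sum a_n x^n and match x^{r+n}. The recurrence is
  D(n) a_n + 4 a_{n-1} - 2 a_{n-2} = 0,  where D(n) = (r+n)(r+n-1) + (7/2)(r+n) + (1).
  a_n = [-4 a_{n-1} + 2 a_{n-2}] / D(n).
Since the indicial polynomial factors as (r - r_1)(r - r_2), D(n) = (r_1 + n - r_1)(r_1 + n - r_2) = n(n + 3/2).
Evaluating step by step (a_0 = 1):
  n = 1: D(1) = 1(1 + 3/2) = 5/2; numerator = -4(1) = -4; a_1 = (-4)/(5/2) = -8/5
  n = 2: D(2) = 2(2 + 3/2) = 7; numerator = -4(-8/5) + 2(1) = 42/5; a_2 = (42/5)/(7) = 6/5
  n = 3: D(3) = 3(3 + 3/2) = 27/2; numerator = -4(6/5) + 2(-8/5) = -8; a_3 = (-8)/(27/2) = -16/27

r = -1/2; a_0 = 1; a_1 = -8/5; a_2 = 6/5; a_3 = -16/27


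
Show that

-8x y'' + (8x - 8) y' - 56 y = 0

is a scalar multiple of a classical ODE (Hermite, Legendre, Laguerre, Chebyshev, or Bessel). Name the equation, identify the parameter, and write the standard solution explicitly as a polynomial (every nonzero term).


All three coefficients share the factor -8; dividing through by -8 gives  x y'' + (1 - x) y' + 7 y = 0.
This matches the Laguerre equation x y'' + (1 - x) y' + n y = 0 with n = 7; the polynomial solution is L_7(x).
With y = sum_k a_k x^k, matching x^k gives (k+1)k a_{k+1} + (k+1) a_{k+1} - k a_k + n a_k = 0, i.e. (k+1)^2 a_{k+1} = (k - n) a_k = (k - 7) a_k. The right side vanishes at k = 7, so the series terminates at degree 7.
Standard normalization L_n(0) = 1 gives a_0 = 1. Work upward with a_{k+1} = (k - 7) a_k / (k+1)^2:
  a_1 = (0 - 7)(1) / 1^2 = -7/1 = -7
  a_2 = (1 - 7)(-7) / 2^2 = 42/4 = 21/2
  a_3 = (2 - 7)(21/2) / 3^2 = (-105/2)/9 = -35/6
  a_4 = (3 - 7)(-35/6) / 4^2 = (70/3)/16 = 35/24
  a_5 = (4 - 7)(35/24) / 5^2 = (-35/8)/25 = -7/40
  a_6 = (5 - 7)(-7/40) / 6^2 = (7/20)/36 = 7/720
  a_7 = (6 - 7)(7/720) / 7^2 = (-7/720)/49 = -1/5040
Hence L_7(x) = -x^7/5040 + 7 x^6/720 - 7 x^5/40 + 35 x^4/24 - 35 x^3/6 + 21 x^2/2 - 7 x + 1.

L_7(x); series = -x^7/5040 + 7 x^6/720 - 7 x^5/40 + 35 x^4/24 - 35 x^3/6 + 21 x^2/2 - 7 x + 1


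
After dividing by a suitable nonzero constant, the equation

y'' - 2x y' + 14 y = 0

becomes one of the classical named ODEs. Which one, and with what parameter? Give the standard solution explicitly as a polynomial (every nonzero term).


The equation is already in a standard form:  y'' - 2x y' + 14 y = 0.
This matches the Hermite equation y'' - 2x y' + 2n y = 0 with 2n = 14, so n = 7; the polynomial solution is H_7(x).
With y = sum_k a_k x^k, matching x^k gives (k+2)(k+1) a_{k+2} = 2(k - n) a_k = 2(k - 7) a_k. The right side vanishes at k = 7, so the series with the parity of 7 terminates at degree 7.
Standard normalization: leading coefficient of H_n is 2^n, so a_7 = 2^7 = 128. Work downward with a_k = (k+1)(k+2) a_{k+2} / (2(k - n)):
  a_5 = (6)(7)(128) / (2(5 - 7)) = 5376/(-4) = -1344
  a_3 = (4)(5)(-1344) / (2(3 - 7)) = -26880/(-8) = 3360
  a_1 = (2)(3)(3360) / (2(1 - 7)) = 20160/(-12) = -1680
Hence H_7(x) = 128 x^7 - 1344 x^5 + 3360 x^3 - 1680 x.

H_7(x); series = 128 x^7 - 1344 x^5 + 3360 x^3 - 1680 x


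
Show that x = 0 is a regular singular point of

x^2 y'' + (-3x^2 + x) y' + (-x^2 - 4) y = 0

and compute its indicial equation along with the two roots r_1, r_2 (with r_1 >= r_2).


Divide by x^2 to reach normal form y'' + P_1(x) y' + P_2(x) y = 0 with P_1(x) = -3 + 1/x and P_2(x) = -1 - 4/x^2.
x = 0 is a singular point because the y'-coefficient -3 + 1/x has a pole at x = 0 and the y-coefficient -1 - 4/x^2 has a pole at x = 0.
It is a regular singular point because x P_1(x) = p(x) = 1 - 3x and x^2 P_2(x) = q(x) = -x^2 - 4 are polynomials, hence analytic at x = 0.
p(0) = 1,  q(0) = -4.
Indicial equation: r(r-1) + p(0) r + q(0) = 0, i.e. r^2 + (p(0) - 1) r + q(0) = 0, i.e. r^2 - 4 = 0.
Discriminant: (0)^2 - 4(-4) = 16, so r = (0 ± 4)/2.
Solving: r_1 = 2, r_2 = -2.

indicial: r^2 - 4 = 0; roots r_1 = 2, r_2 = -2


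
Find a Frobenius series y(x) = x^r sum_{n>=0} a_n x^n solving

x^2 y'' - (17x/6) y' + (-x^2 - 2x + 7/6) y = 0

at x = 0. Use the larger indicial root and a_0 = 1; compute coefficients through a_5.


Write in Frobenius form y'' + (p(x)/x) y' + (q(x)/x^2) y = 0:
  p(x) = -17/6,  q(x) = -x^2 - 2x + 7/6.
Indicial equation: r(r-1) + (-17/6) r + (7/6) = 0 -> roots r_1 = 7/2, r_2 = 1/3.
Take r = r_1 = 7/2. Let y(x) = x^r sum_{n>=0} a_n x^n with a_0 = 1.
Substitute y = x^r sum a_n x^n and match x^{r+n}. The recurrence is
  D(n) a_n - 2 a_{n-1} - 1 a_{n-2} = 0,  where D(n) = (r+n)(r+n-1) + (-17/6)(r+n) + (7/6).
  a_n = [2 a_{n-1} + 1 a_{n-2}] / D(n).
Since the indicial polynomial factors as (r - r_1)(r - r_2), D(n) = (r_1 + n - r_1)(r_1 + n - r_2) = n(n + 19/6).
Evaluating step by step (a_0 = 1):
  n = 1: D(1) = 1(1 + 19/6) = 25/6; numerator = 2(1) = 2; a_1 = (2)/(25/6) = 12/25
  n = 2: D(2) = 2(2 + 19/6) = 31/3; numerator = 2(12/25) + 1(1) = 49/25; a_2 = (49/25)/(31/3) = 147/775
  n = 3: D(3) = 3(3 + 19/6) = 37/2; numerator = 2(147/775) + 1(12/25) = 666/775; a_3 = (666/775)/(37/2) = 36/775
  n = 4: D(4) = 4(4 + 19/6) = 86/3; numerator = 2(36/775) + 1(147/775) = 219/775; a_4 = (219/775)/(86/3) = 657/66650
  n = 5: D(5) = 5(5 + 19/6) = 245/6; numerator = 2(657/66650) + 1(36/775) = 441/6665; a_5 = (441/6665)/(245/6) = 54/33325

r = 7/2; a_0 = 1; a_1 = 12/25; a_2 = 147/775; a_3 = 36/775; a_4 = 657/66650; a_5 = 54/33325


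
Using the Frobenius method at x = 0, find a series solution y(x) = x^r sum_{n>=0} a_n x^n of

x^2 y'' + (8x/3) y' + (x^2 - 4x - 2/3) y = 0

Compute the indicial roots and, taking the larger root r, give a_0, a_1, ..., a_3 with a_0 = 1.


Write in Frobenius form y'' + (p(x)/x) y' + (q(x)/x^2) y = 0:
  p(x) = 8/3,  q(x) = x^2 - 4x - 2/3.
Indicial equation: r(r-1) + (8/3) r + (-2/3) = 0 -> roots r_1 = 1/3, r_2 = -2.
Take r = r_1 = 1/3. Let y(x) = x^r sum_{n>=0} a_n x^n with a_0 = 1.
Substitute y = x^r sum a_n x^n and match x^{r+n}. The recurrence is
  D(n) a_n - 4 a_{n-1} + 1 a_{n-2} = 0,  where D(n) = (r+n)(r+n-1) + (8/3)(r+n) + (-2/3).
  a_n = [4 a_{n-1} - 1 a_{n-2}] / D(n).
Since the indicial polynomial factors as (r - r_1)(r - r_2), D(n) = (r_1 + n - r_1)(r_1 + n - r_2) = n(n + 7/3).
Evaluating step by step (a_0 = 1):
  n = 1: D(1) = 1(1 + 7/3) = 10/3; numerator = 4(1) = 4; a_1 = (4)/(10/3) = 6/5
  n = 2: D(2) = 2(2 + 7/3) = 26/3; numerator = 4(6/5) - 1(1) = 19/5; a_2 = (19/5)/(26/3) = 57/130
  n = 3: D(3) = 3(3 + 7/3) = 16; numerator = 4(57/130) - 1(6/5) = 36/65; a_3 = (36/65)/(16) = 9/260

r = 1/3; a_0 = 1; a_1 = 6/5; a_2 = 57/130; a_3 = 9/260


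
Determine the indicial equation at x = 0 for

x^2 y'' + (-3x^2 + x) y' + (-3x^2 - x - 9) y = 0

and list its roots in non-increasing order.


Divide by x^2 to reach normal form y'' + P_1(x) y' + P_2(x) y = 0 with P_1(x) = -3 + 1/x and P_2(x) = -3 - 1/x - 9/x^2.
x = 0 is a singular point because the y'-coefficient -3 + 1/x has a pole at x = 0 and the y-coefficient -3 - 1/x - 9/x^2 has a pole at x = 0.
It is a regular singular point because x P_1(x) = p(x) = 1 - 3x and x^2 P_2(x) = q(x) = -3x^2 - x - 9 are polynomials, hence analytic at x = 0.
p(0) = 1,  q(0) = -9.
Indicial equation: r(r-1) + p(0) r + q(0) = 0, i.e. r^2 + (p(0) - 1) r + q(0) = 0, i.e. r^2 - 9 = 0.
Discriminant: (0)^2 - 4(-9) = 36, so r = (0 ± 6)/2.
Solving: r_1 = 3, r_2 = -3.

indicial: r^2 - 9 = 0; roots r_1 = 3, r_2 = -3


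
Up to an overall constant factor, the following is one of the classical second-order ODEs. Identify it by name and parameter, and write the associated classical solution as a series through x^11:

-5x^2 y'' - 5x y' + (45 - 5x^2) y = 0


All three coefficients share the factor -5; dividing through by -5 gives  x^2 y'' + x y' + (x^2 - 9) y = 0.
This matches the Bessel equation x^2 y'' + x y' + (x^2 - nu^2) y = 0 with nu^2 = 9, so nu = 3; the solution bounded at x = 0 is J_3(x).
Frobenius at x = 0: indicial roots ±nu; for r = nu the recurrence k(k + 2nu) c_k = -c_{k-2} gives the standard series J_nu(x) = sum_{k>=0} (-1)^k / (k! (k+nu)!) (x/2)^(2k+nu). Evaluate the first 5 terms:
  k = 0: (-1)^0 / (0! * 3! * 2^3) x^3 = 1/(1*6*8) x^3 = (1/48) x^3
  k = 1: (-1)^1 / (1! * 4! * 2^5) x^5 = -1/(1*24*32) x^5 = (-1/768) x^5
  k = 2: (-1)^2 / (2! * 5! * 2^7) x^7 = 1/(2*120*128) x^7 = (1/30720) x^7
  k = 3: (-1)^3 / (3! * 6! * 2^9) x^9 = -1/(6*720*512) x^9 = (-1/2211840) x^9
  k = 4: (-1)^4 / (4! * 7! * 2^11) x^11 = 1/(24*5040*2048) x^11 = (1/247726080) x^11
Hence J_3(x) = x^11/247726080 - x^9/2211840 + x^7/30720 - x^5/768 + x^3/48 + ....

J_3(x); series = x^11/247726080 - x^9/2211840 + x^7/30720 - x^5/768 + x^3/48


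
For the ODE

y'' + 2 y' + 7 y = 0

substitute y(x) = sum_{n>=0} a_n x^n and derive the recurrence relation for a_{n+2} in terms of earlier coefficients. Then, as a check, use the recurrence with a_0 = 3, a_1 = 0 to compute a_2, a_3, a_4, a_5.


Substitute y = sum_n a_n x^n.
y''(x) has coefficient (n+2)(n+1) a_{n+2} at x^n;
2 y'(x) has coefficient 2 (n+1) a_{n+1} at x^n;
7 y(x) has coefficient 7 a_n at x^n.
Matching x^n: (n+2)(n+1) a_{n+2} + 2 (n+1) a_{n+1} + 7 a_n = 0.
Thus a_{n+2} = [-2 (n+1) a_{n+1} - 7 a_n] / ((n+1)(n+2)).

Check with a_0 = 3, a_1 = 0 (apply the recurrence for n = 0, 1, 2, 3): a_0 = 3, a_1 = 0, a_2 = -21/2, a_3 = 7, a_4 = 21/8, a_5 = -7/2.

a_(n+2) = [-2 (n+1) a_(n+1) - 7 a_n] / ((n+1)(n+2)); check: a_0 = 3, a_1 = 0, a_2 = -21/2, a_3 = 7, a_4 = 21/8, a_5 = -7/2


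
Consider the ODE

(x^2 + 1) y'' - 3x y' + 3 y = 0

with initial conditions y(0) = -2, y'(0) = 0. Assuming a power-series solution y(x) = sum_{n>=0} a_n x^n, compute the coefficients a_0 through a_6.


Ansatz: y(x) = sum_{n>=0} a_n x^n, so y'(x) = sum_{n>=1} n a_n x^(n-1) and y''(x) = sum_{n>=2} n(n-1) a_n x^(n-2).
Substitute into P(x) y'' + Q(x) y' + R(x) y = 0 with P(x) = x^2 + 1, Q(x) = -3x, R(x) = 3, and match powers of x.
Initial conditions: a_0 = -2, a_1 = 0.
Setting the coefficient of each power of x to zero and solving order by order (substituting the coefficients already found):
  x^0: 2 a_2 + 3 a_0 = 0  ->  2 a_2 = -3 a_0 = 6  ->  a_2 = 3
  x^1: 6 a_3 = 0  ->  a_3 = 0
  x^2: 12 a_4 - a_2 = 0  ->  12 a_4 = a_2 = 3  ->  a_4 = 1/4
  x^3: 20 a_5 = 0  ->  a_5 = 0
  x^4: 30 a_6 + 3 a_4 = 0  ->  30 a_6 = -3 a_4 = -3/4  ->  a_6 = -1/40
Truncated series: y(x) = -2 + 3 x^2 + (1/4) x^4 - (1/40) x^6 + O(x^7).

a_0 = -2; a_1 = 0; a_2 = 3; a_3 = 0; a_4 = 1/4; a_5 = 0; a_6 = -1/40


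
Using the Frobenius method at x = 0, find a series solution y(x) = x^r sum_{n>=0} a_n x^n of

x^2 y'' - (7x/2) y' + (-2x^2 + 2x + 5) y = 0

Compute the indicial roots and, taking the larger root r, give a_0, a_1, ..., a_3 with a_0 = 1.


Write in Frobenius form y'' + (p(x)/x) y' + (q(x)/x^2) y = 0:
  p(x) = -7/2,  q(x) = -2x^2 + 2x + 5.
Indicial equation: r(r-1) + (-7/2) r + (5) = 0 -> roots r_1 = 5/2, r_2 = 2.
Take r = r_1 = 5/2. Let y(x) = x^r sum_{n>=0} a_n x^n with a_0 = 1.
Substitute y = x^r sum a_n x^n and match x^{r+n}. The recurrence is
  D(n) a_n + 2 a_{n-1} - 2 a_{n-2} = 0,  where D(n) = (r+n)(r+n-1) + (-7/2)(r+n) + (5).
  a_n = [-2 a_{n-1} + 2 a_{n-2}] / D(n).
Since the indicial polynomial factors as (r - r_1)(r - r_2), D(n) = (r_1 + n - r_1)(r_1 + n - r_2) = n(n + 1/2).
Evaluating step by step (a_0 = 1):
  n = 1: D(1) = 1(1 + 1/2) = 3/2; numerator = -2(1) = -2; a_1 = (-2)/(3/2) = -4/3
  n = 2: D(2) = 2(2 + 1/2) = 5; numerator = -2(-4/3) + 2(1) = 14/3; a_2 = (14/3)/(5) = 14/15
  n = 3: D(3) = 3(3 + 1/2) = 21/2; numerator = -2(14/15) + 2(-4/3) = -68/15; a_3 = (-68/15)/(21/2) = -136/315

r = 5/2; a_0 = 1; a_1 = -4/3; a_2 = 14/15; a_3 = -136/315


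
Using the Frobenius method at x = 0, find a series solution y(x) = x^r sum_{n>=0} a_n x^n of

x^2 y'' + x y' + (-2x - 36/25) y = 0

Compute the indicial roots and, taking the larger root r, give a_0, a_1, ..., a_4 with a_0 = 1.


Write in Frobenius form y'' + (p(x)/x) y' + (q(x)/x^2) y = 0:
  p(x) = 1,  q(x) = -2x - 36/25.
Indicial equation: r(r-1) + (1) r + (-36/25) = 0 -> roots r_1 = 6/5, r_2 = -6/5.
Take r = r_1 = 6/5. Let y(x) = x^r sum_{n>=0} a_n x^n with a_0 = 1.
Substitute y = x^r sum a_n x^n and match x^{r+n}. The recurrence is
  D(n) a_n - 2 a_{n-1} = 0,  where D(n) = (r+n)(r+n-1) + (1)(r+n) + (-36/25).
  a_n = 2 / D(n) * a_{n-1}.
Since the indicial polynomial factors as (r - r_1)(r - r_2), D(n) = (r_1 + n - r_1)(r_1 + n - r_2) = n(n + 12/5).
Evaluating step by step (a_0 = 1):
  n = 1: D(1) = 1(1 + 12/5) = 17/5; numerator = 2(1) = 2; a_1 = (2)/(17/5) = 10/17
  n = 2: D(2) = 2(2 + 12/5) = 44/5; numerator = 2(10/17) = 20/17; a_2 = (20/17)/(44/5) = 25/187
  n = 3: D(3) = 3(3 + 12/5) = 81/5; numerator = 2(25/187) = 50/187; a_3 = (50/187)/(81/5) = 250/15147
  n = 4: D(4) = 4(4 + 12/5) = 128/5; numerator = 2(250/15147) = 500/15147; a_4 = (500/15147)/(128/5) = 625/484704

r = 6/5; a_0 = 1; a_1 = 10/17; a_2 = 25/187; a_3 = 250/15147; a_4 = 625/484704


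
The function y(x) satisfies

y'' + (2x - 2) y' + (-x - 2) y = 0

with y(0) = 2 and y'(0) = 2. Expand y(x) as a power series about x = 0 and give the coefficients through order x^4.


Ansatz: y(x) = sum_{n>=0} a_n x^n, so y'(x) = sum_{n>=1} n a_n x^(n-1) and y''(x) = sum_{n>=2} n(n-1) a_n x^(n-2).
Substitute into P(x) y'' + Q(x) y' + R(x) y = 0 with P(x) = 1, Q(x) = 2x - 2, R(x) = -x - 2, and match powers of x.
Initial conditions: a_0 = 2, a_1 = 2.
Setting the coefficient of each power of x to zero and solving order by order (substituting the coefficients already found):
  x^0: 2 a_2 - 2 a_1 - 2 a_0 = 0  ->  2 a_2 = 2 a_1 + 2 a_0 = 8  ->  a_2 = 4
  x^1: 6 a_3 - 4 a_2 - a_0 = 0  ->  6 a_3 = 4 a_2 + a_0 = 18  ->  a_3 = 3
  x^2: 12 a_4 - 6 a_3 + 2 a_2 - a_1 = 0  ->  12 a_4 = 6 a_3 - 2 a_2 + a_1 = 12  ->  a_4 = 1
Truncated series: y(x) = 2 + 2 x + 4 x^2 + 3 x^3 + x^4 + O(x^5).

a_0 = 2; a_1 = 2; a_2 = 4; a_3 = 3; a_4 = 1


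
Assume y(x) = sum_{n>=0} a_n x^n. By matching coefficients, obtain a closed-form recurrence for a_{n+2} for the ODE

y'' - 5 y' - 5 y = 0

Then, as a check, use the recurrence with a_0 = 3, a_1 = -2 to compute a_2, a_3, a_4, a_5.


Substitute y = sum_n a_n x^n.
y''(x) has coefficient (n+2)(n+1) a_{n+2} at x^n;
-5 y'(x) has coefficient -5 (n+1) a_{n+1} at x^n;
-5 y(x) has coefficient -5 a_n at x^n.
Matching x^n: (n+2)(n+1) a_{n+2} - 5 (n+1) a_{n+1} - 5 a_n = 0.
Thus a_{n+2} = [5 (n+1) a_{n+1} + 5 a_n] / ((n+1)(n+2)).

Check with a_0 = 3, a_1 = -2 (apply the recurrence for n = 0, 1, 2, 3): a_0 = 3, a_1 = -2, a_2 = 5/2, a_3 = 5/2, a_4 = 25/6, a_5 = 115/24.

a_(n+2) = [5 (n+1) a_(n+1) + 5 a_n] / ((n+1)(n+2)); check: a_0 = 3, a_1 = -2, a_2 = 5/2, a_3 = 5/2, a_4 = 25/6, a_5 = 115/24


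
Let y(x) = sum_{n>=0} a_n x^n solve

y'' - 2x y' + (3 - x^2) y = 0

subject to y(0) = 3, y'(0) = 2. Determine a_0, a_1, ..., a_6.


Ansatz: y(x) = sum_{n>=0} a_n x^n, so y'(x) = sum_{n>=1} n a_n x^(n-1) and y''(x) = sum_{n>=2} n(n-1) a_n x^(n-2).
Substitute into P(x) y'' + Q(x) y' + R(x) y = 0 with P(x) = 1, Q(x) = -2x, R(x) = 3 - x^2, and match powers of x.
Initial conditions: a_0 = 3, a_1 = 2.
Setting the coefficient of each power of x to zero and solving order by order (substituting the coefficients already found):
  x^0: 2 a_2 + 3 a_0 = 0  ->  2 a_2 = -3 a_0 = -9  ->  a_2 = -9/2
  x^1: 6 a_3 + a_1 = 0  ->  6 a_3 = -a_1 = -2  ->  a_3 = -1/3
  x^2: 12 a_4 - a_2 - a_0 = 0  ->  12 a_4 = a_2 + a_0 = -3/2  ->  a_4 = -1/8
  x^3: 20 a_5 - 3 a_3 - a_1 = 0  ->  20 a_5 = 3 a_3 + a_1 = 1  ->  a_5 = 1/20
  x^4: 30 a_6 - 5 a_4 - a_2 = 0  ->  30 a_6 = 5 a_4 + a_2 = -41/8  ->  a_6 = -41/240
Truncated series: y(x) = 3 + 2 x - (9/2) x^2 - (1/3) x^3 - (1/8) x^4 + (1/20) x^5 - (41/240) x^6 + O(x^7).

a_0 = 3; a_1 = 2; a_2 = -9/2; a_3 = -1/3; a_4 = -1/8; a_5 = 1/20; a_6 = -41/240


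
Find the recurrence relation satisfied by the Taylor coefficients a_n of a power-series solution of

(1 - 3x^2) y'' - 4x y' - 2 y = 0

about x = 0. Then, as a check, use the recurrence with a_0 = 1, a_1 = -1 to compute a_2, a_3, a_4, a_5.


Substitute y = sum_n a_n x^n.
(1 - 3 x^2) y'' contributes (n+2)(n+1) a_{n+2} - 3 n(n-1) a_n at x^n.
-4 x y'(x) contributes -4 n a_n at x^n.
-2 y(x) contributes -2 a_n at x^n.
Matching x^n: (n+2)(n+1) a_{n+2} + (-3 n(n-1) - 4 n - 2) a_n = 0.
Thus a_{n+2} = (3 n(n-1) + 4 n + 2) / ((n+1)(n+2)) * a_n.

Check with a_0 = 1, a_1 = -1 (apply the recurrence for n = 0, 1, 2, 3): a_0 = 1, a_1 = -1, a_2 = 1, a_3 = -1, a_4 = 4/3, a_5 = -8/5.

a_(n+2) = (3 n(n-1) + 4 n + 2) / ((n+1)(n+2)) * a_n; check: a_0 = 1, a_1 = -1, a_2 = 1, a_3 = -1, a_4 = 4/3, a_5 = -8/5


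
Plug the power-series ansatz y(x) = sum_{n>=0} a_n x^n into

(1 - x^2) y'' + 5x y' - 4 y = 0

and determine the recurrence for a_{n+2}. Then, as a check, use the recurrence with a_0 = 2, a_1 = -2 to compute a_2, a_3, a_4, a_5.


Substitute y = sum_n a_n x^n.
(1 - 1 x^2) y'' contributes (n+2)(n+1) a_{n+2} - n(n-1) a_n at x^n.
5 x y'(x) contributes 5 n a_n at x^n.
-4 y(x) contributes -4 a_n at x^n.
Matching x^n: (n+2)(n+1) a_{n+2} + (-n(n-1) + 5 n - 4) a_n = 0.
Thus a_{n+2} = (n(n-1) - 5 n + 4) / ((n+1)(n+2)) * a_n.

Check with a_0 = 2, a_1 = -2 (apply the recurrence for n = 0, 1, 2, 3): a_0 = 2, a_1 = -2, a_2 = 4, a_3 = 1/3, a_4 = -4/3, a_5 = -1/12.

a_(n+2) = (n(n-1) - 5 n + 4) / ((n+1)(n+2)) * a_n; check: a_0 = 2, a_1 = -2, a_2 = 4, a_3 = 1/3, a_4 = -4/3, a_5 = -1/12


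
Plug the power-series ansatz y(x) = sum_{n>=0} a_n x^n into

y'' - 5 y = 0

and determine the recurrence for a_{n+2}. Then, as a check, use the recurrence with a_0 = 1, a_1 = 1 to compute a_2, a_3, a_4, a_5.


Substitute y = sum_n a_n x^n into y'' + (const) y = 0.
y''(x) = sum_{n>=0} (n+2)(n+1) a_{n+2} x^n.
The ODE becomes sum_n [(n+2)(n+1) a_{n+2} - 5 a_n] x^n = 0.
Setting each coefficient to zero gives the recurrence:
  (n+2)(n+1) a_{n+2} - 5 a_n = 0,
  a_{n+2} = 5 / ((n+1)(n+2)) a_n.

Check with a_0 = 1, a_1 = 1 (apply the recurrence for n = 0, 1, 2, 3): a_0 = 1, a_1 = 1, a_2 = 5/2, a_3 = 5/6, a_4 = 25/24, a_5 = 5/24.

a_{n+2} = 5/((n+1)(n+2)) * a_n; check: a_0 = 1, a_1 = 1, a_2 = 5/2, a_3 = 5/6, a_4 = 25/24, a_5 = 5/24


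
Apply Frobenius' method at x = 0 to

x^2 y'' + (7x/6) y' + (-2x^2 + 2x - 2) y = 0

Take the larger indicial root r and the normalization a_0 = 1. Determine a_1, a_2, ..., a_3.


Write in Frobenius form y'' + (p(x)/x) y' + (q(x)/x^2) y = 0:
  p(x) = 7/6,  q(x) = -2x^2 + 2x - 2.
Indicial equation: r(r-1) + (7/6) r + (-2) = 0 -> roots r_1 = 4/3, r_2 = -3/2.
Take r = r_1 = 4/3. Let y(x) = x^r sum_{n>=0} a_n x^n with a_0 = 1.
Substitute y = x^r sum a_n x^n and match x^{r+n}. The recurrence is
  D(n) a_n + 2 a_{n-1} - 2 a_{n-2} = 0,  where D(n) = (r+n)(r+n-1) + (7/6)(r+n) + (-2).
  a_n = [-2 a_{n-1} + 2 a_{n-2}] / D(n).
Since the indicial polynomial factors as (r - r_1)(r - r_2), D(n) = (r_1 + n - r_1)(r_1 + n - r_2) = n(n + 17/6).
Evaluating step by step (a_0 = 1):
  n = 1: D(1) = 1(1 + 17/6) = 23/6; numerator = -2(1) = -2; a_1 = (-2)/(23/6) = -12/23
  n = 2: D(2) = 2(2 + 17/6) = 29/3; numerator = -2(-12/23) + 2(1) = 70/23; a_2 = (70/23)/(29/3) = 210/667
  n = 3: D(3) = 3(3 + 17/6) = 35/2; numerator = -2(210/667) + 2(-12/23) = -1116/667; a_3 = (-1116/667)/(35/2) = -2232/23345

r = 4/3; a_0 = 1; a_1 = -12/23; a_2 = 210/667; a_3 = -2232/23345


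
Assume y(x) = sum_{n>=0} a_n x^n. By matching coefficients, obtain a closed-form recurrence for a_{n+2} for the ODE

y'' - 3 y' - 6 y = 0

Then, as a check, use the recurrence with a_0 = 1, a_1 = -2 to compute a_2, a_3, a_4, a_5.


Substitute y = sum_n a_n x^n.
y''(x) has coefficient (n+2)(n+1) a_{n+2} at x^n;
-3 y'(x) has coefficient -3 (n+1) a_{n+1} at x^n;
-6 y(x) has coefficient -6 a_n at x^n.
Matching x^n: (n+2)(n+1) a_{n+2} - 3 (n+1) a_{n+1} - 6 a_n = 0.
Thus a_{n+2} = [3 (n+1) a_{n+1} + 6 a_n] / ((n+1)(n+2)).

Check with a_0 = 1, a_1 = -2 (apply the recurrence for n = 0, 1, 2, 3): a_0 = 1, a_1 = -2, a_2 = 0, a_3 = -2, a_4 = -3/2, a_5 = -3/2.

a_(n+2) = [3 (n+1) a_(n+1) + 6 a_n] / ((n+1)(n+2)); check: a_0 = 1, a_1 = -2, a_2 = 0, a_3 = -2, a_4 = -3/2, a_5 = -3/2


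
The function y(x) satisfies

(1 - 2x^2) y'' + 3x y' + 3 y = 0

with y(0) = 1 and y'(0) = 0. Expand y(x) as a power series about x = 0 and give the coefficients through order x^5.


Ansatz: y(x) = sum_{n>=0} a_n x^n, so y'(x) = sum_{n>=1} n a_n x^(n-1) and y''(x) = sum_{n>=2} n(n-1) a_n x^(n-2).
Substitute into P(x) y'' + Q(x) y' + R(x) y = 0 with P(x) = 1 - 2x^2, Q(x) = 3x, R(x) = 3, and match powers of x.
Initial conditions: a_0 = 1, a_1 = 0.
Setting the coefficient of each power of x to zero and solving order by order (substituting the coefficients already found):
  x^0: 2 a_2 + 3 a_0 = 0  ->  2 a_2 = -3 a_0 = -3  ->  a_2 = -3/2
  x^1: 6 a_3 + 6 a_1 = 0  ->  6 a_3 = -6 a_1 = 0  ->  a_3 = 0
  x^2: 12 a_4 + 5 a_2 = 0  ->  12 a_4 = -5 a_2 = 15/2  ->  a_4 = 5/8
  x^3: 20 a_5 = 0  ->  a_5 = 0
Truncated series: y(x) = 1 - (3/2) x^2 + (5/8) x^4 + O(x^6).

a_0 = 1; a_1 = 0; a_2 = -3/2; a_3 = 0; a_4 = 5/8; a_5 = 0


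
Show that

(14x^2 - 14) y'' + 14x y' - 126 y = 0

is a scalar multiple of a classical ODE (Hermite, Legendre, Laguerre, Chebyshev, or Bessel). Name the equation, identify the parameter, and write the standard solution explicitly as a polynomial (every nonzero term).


All three coefficients share the factor -14; dividing through by -14 gives  (1 - x^2) y'' - x y' + 9 y = 0.
This matches the Chebyshev equation (1 - x^2) y'' - x y' + n^2 y = 0 (note the -x y' term, not -2x y') with n^2 = 9, so n = 3; the polynomial solution is T_3(x).
With y = sum_k a_k x^k, matching x^k gives (k+2)(k+1) a_{k+2} = (k^2 - n^2) a_k = (k - 3)(k + 3) a_k. The right side vanishes at k = 3, so the series with the parity of 3 terminates at degree 3.
Standard normalization: leading coefficient of T_n is 2^(n-1), so a_3 = 2^2 = 4. Work downward with a_k = (k+1)(k+2) a_{k+2} / ((k - 3)(k + 3)):
  a_1 = (2)(3)(4) / ((1 - 3)(1 + 3)) = 24/(-8) = -3
Hence T_3(x) = 4 x^3 - 3 x.

T_3(x); series = 4 x^3 - 3 x


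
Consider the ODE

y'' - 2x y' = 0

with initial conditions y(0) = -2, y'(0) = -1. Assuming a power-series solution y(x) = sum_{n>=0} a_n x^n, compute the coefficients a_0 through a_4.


Ansatz: y(x) = sum_{n>=0} a_n x^n, so y'(x) = sum_{n>=1} n a_n x^(n-1) and y''(x) = sum_{n>=2} n(n-1) a_n x^(n-2).
Substitute into P(x) y'' + Q(x) y' + R(x) y = 0 with P(x) = 1, Q(x) = -2x, R(x) = 0, and match powers of x.
Initial conditions: a_0 = -2, a_1 = -1.
Setting the coefficient of each power of x to zero and solving order by order (substituting the coefficients already found):
  x^0: 2 a_2 = 0  ->  a_2 = 0
  x^1: 6 a_3 - 2 a_1 = 0  ->  6 a_3 = 2 a_1 = -2  ->  a_3 = -1/3
  x^2: 12 a_4 - 4 a_2 = 0  ->  12 a_4 = 4 a_2 = 0  ->  a_4 = 0
Truncated series: y(x) = -2 - x - (1/3) x^3 + O(x^5).

a_0 = -2; a_1 = -1; a_2 = 0; a_3 = -1/3; a_4 = 0


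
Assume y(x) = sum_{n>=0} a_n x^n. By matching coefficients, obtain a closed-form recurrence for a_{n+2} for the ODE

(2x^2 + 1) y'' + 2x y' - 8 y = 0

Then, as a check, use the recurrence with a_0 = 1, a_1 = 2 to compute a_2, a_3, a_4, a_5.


Substitute y = sum_n a_n x^n.
(1 + 2 x^2) y'' contributes (n+2)(n+1) a_{n+2} + 2 n(n-1) a_n at x^n.
2 x y'(x) contributes 2 n a_n at x^n.
-8 y(x) contributes -8 a_n at x^n.
Matching x^n: (n+2)(n+1) a_{n+2} + (2 n(n-1) + 2 n - 8) a_n = 0.
Thus a_{n+2} = (-2 n(n-1) - 2 n + 8) / ((n+1)(n+2)) * a_n.

Check with a_0 = 1, a_1 = 2 (apply the recurrence for n = 0, 1, 2, 3): a_0 = 1, a_1 = 2, a_2 = 4, a_3 = 2, a_4 = 0, a_5 = -1.

a_(n+2) = (-2 n(n-1) - 2 n + 8) / ((n+1)(n+2)) * a_n; check: a_0 = 1, a_1 = 2, a_2 = 4, a_3 = 2, a_4 = 0, a_5 = -1


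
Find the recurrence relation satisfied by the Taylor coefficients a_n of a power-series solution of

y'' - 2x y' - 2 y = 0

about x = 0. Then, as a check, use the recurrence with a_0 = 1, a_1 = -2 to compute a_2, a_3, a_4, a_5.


Substitute y = sum_n a_n x^n.
y''(x) has coefficient (n+2)(n+1) a_{n+2} at x^n;
-2 x y'(x) has coefficient -2 n a_n at x^n (shift);
-2 y(x) has coefficient -2 a_n at x^n.
Matching x^n: (n+2)(n+1) a_{n+2} + (-2n - 2) a_n = 0.
Thus a_{n+2} = (2n + 2) / ((n+1)(n+2)) * a_n.

Check with a_0 = 1, a_1 = -2 (apply the recurrence for n = 0, 1, 2, 3): a_0 = 1, a_1 = -2, a_2 = 1, a_3 = -4/3, a_4 = 1/2, a_5 = -8/15.

a_(n+2) = (2n + 2) / ((n+1)(n+2)) * a_n; check: a_0 = 1, a_1 = -2, a_2 = 1, a_3 = -4/3, a_4 = 1/2, a_5 = -8/15


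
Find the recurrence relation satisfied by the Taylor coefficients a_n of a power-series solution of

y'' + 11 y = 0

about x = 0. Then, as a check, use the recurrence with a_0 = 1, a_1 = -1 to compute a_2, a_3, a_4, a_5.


Substitute y = sum_n a_n x^n into y'' + (const) y = 0.
y''(x) = sum_{n>=0} (n+2)(n+1) a_{n+2} x^n.
The ODE becomes sum_n [(n+2)(n+1) a_{n+2} + 11 a_n] x^n = 0.
Setting each coefficient to zero gives the recurrence:
  (n+2)(n+1) a_{n+2} + 11 a_n = 0,
  a_{n+2} = -11 / ((n+1)(n+2)) a_n.

Check with a_0 = 1, a_1 = -1 (apply the recurrence for n = 0, 1, 2, 3): a_0 = 1, a_1 = -1, a_2 = -11/2, a_3 = 11/6, a_4 = 121/24, a_5 = -121/120.

a_{n+2} = -11/((n+1)(n+2)) * a_n; check: a_0 = 1, a_1 = -1, a_2 = -11/2, a_3 = 11/6, a_4 = 121/24, a_5 = -121/120


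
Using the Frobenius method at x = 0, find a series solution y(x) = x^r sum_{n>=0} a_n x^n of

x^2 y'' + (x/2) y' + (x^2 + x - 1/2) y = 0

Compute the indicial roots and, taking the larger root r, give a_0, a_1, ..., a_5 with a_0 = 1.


Write in Frobenius form y'' + (p(x)/x) y' + (q(x)/x^2) y = 0:
  p(x) = 1/2,  q(x) = x^2 + x - 1/2.
Indicial equation: r(r-1) + (1/2) r + (-1/2) = 0 -> roots r_1 = 1, r_2 = -1/2.
Take r = r_1 = 1. Let y(x) = x^r sum_{n>=0} a_n x^n with a_0 = 1.
Substitute y = x^r sum a_n x^n and match x^{r+n}. The recurrence is
  D(n) a_n + 1 a_{n-1} + 1 a_{n-2} = 0,  where D(n) = (r+n)(r+n-1) + (1/2)(r+n) + (-1/2).
  a_n = [-1 a_{n-1} - 1 a_{n-2}] / D(n).
Since the indicial polynomial factors as (r - r_1)(r - r_2), D(n) = (r_1 + n - r_1)(r_1 + n - r_2) = n(n + 3/2).
Evaluating step by step (a_0 = 1):
  n = 1: D(1) = 1(1 + 3/2) = 5/2; numerator = -1(1) = -1; a_1 = (-1)/(5/2) = -2/5
  n = 2: D(2) = 2(2 + 3/2) = 7; numerator = -1(-2/5) - 1(1) = -3/5; a_2 = (-3/5)/(7) = -3/35
  n = 3: D(3) = 3(3 + 3/2) = 27/2; numerator = -1(-3/35) - 1(-2/5) = 17/35; a_3 = (17/35)/(27/2) = 34/945
  n = 4: D(4) = 4(4 + 3/2) = 22; numerator = -1(34/945) - 1(-3/35) = 47/945; a_4 = (47/945)/(22) = 47/20790
  n = 5: D(5) = 5(5 + 3/2) = 65/2; numerator = -1(47/20790) - 1(34/945) = -53/1386; a_5 = (-53/1386)/(65/2) = -53/45045

r = 1; a_0 = 1; a_1 = -2/5; a_2 = -3/35; a_3 = 34/945; a_4 = 47/20790; a_5 = -53/45045
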